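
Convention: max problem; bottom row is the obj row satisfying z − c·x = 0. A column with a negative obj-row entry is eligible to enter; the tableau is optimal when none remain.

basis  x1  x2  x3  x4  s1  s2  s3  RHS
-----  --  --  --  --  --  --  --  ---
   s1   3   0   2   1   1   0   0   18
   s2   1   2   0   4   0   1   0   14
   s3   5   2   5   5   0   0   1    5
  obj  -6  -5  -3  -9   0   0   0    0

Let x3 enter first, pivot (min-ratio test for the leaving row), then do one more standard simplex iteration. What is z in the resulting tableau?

Ratio test on column x3 — row 1: 18/2 = 9; row 2: entry 0 ≤ 0; row 3: 5/5 = 1. Minimum is 1 at row 3 (s3 leaves); pivot element 5.
Pivot on row 3; the obj-row RHS becomes 0 − (-3)·1 = 3.
Next entering variable (most negative obj-row entry -6): x4.
Ratio test on column x4 — row 1: entry -1 ≤ 0; row 2: 14/4 = 7/2; row 3: 1/1 = 1. Minimum is 1 at row 3 (x3 leaves); pivot element 1.
After the second pivot the obj-row RHS is 3 − (-6)·1 = 9.

9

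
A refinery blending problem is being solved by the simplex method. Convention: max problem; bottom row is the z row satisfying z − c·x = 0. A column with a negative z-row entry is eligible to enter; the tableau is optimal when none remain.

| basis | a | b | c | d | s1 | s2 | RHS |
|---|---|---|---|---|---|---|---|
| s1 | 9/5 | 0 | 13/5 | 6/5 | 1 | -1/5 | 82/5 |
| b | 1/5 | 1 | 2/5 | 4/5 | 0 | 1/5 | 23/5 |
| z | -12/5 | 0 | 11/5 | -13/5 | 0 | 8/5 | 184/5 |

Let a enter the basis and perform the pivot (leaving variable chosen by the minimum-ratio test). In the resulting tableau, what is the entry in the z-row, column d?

-1

Ratio test on column a — row 1: (82/5)/(9/5) = 82/9; row 2: (23/5)/(1/5) = 23. Minimum is 82/9 at row 1 (s1 leaves); pivot element 9/5.
Divide row 1 by 9/5; eliminate column a from the other rows.
z-row update in column d: -13/5 − (-12/5)·(2/3) = -1.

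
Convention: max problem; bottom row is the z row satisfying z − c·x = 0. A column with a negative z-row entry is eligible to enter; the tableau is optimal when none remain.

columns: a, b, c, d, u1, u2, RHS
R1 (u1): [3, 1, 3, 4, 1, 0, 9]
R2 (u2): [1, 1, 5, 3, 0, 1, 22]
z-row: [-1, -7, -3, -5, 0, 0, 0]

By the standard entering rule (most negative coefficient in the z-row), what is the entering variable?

b

Negative z-row entries: a: -1, b: -7, c: -3, d: -5.
The most negative is -7 in column b, so b enters.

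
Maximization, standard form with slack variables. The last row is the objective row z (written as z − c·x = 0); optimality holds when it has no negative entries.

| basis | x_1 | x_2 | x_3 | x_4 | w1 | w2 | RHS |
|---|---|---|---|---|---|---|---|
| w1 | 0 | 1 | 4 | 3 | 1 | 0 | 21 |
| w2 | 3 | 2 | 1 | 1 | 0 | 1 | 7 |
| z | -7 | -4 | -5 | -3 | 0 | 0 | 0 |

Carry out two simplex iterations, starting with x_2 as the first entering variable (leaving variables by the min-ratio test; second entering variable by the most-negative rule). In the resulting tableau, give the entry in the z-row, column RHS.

Ratio test on column x_2 — row 1: 21/1 = 21; row 2: 7/2 = 7/2. Minimum is 7/2 at row 2 (w2 leaves); pivot element 2.
Divide row 2 by 2; eliminate column x_2 from the other rows.
Second iteration: most negative z-row entry is -3 in column x_3, so x_3 enters.
Ratio test on column x_3 — row 1: (35/2)/(7/2) = 5; row 2: (7/2)/(1/2) = 7. Minimum is 5 at row 1 (w1 leaves); pivot element 7/2.
Divide row 1 by 7/2; eliminate column x_3 from the other rows.
After both pivots, the entry at the z-row, column RHS is 29.

29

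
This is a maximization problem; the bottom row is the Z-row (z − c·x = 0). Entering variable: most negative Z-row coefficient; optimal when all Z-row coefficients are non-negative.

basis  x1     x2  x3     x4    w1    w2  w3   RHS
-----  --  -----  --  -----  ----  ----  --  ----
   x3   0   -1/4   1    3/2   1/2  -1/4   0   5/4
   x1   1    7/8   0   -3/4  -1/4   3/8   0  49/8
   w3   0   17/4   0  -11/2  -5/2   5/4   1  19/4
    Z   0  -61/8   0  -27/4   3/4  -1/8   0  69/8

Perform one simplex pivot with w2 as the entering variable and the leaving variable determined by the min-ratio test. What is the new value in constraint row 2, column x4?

9/10

Ratio test on column w2 — row 1: entry -1/4 ≤ 0; row 2: (49/8)/(3/8) = 49/3; row 3: (19/4)/(5/4) = 19/5. Minimum is 19/5 at row 3 (w3 leaves); pivot element 5/4.
Divide row 3 by 5/4; eliminate column w2 from the other rows.
Row 2 update in column x4: -3/4 − (3/8)·(-22/5) = 9/10.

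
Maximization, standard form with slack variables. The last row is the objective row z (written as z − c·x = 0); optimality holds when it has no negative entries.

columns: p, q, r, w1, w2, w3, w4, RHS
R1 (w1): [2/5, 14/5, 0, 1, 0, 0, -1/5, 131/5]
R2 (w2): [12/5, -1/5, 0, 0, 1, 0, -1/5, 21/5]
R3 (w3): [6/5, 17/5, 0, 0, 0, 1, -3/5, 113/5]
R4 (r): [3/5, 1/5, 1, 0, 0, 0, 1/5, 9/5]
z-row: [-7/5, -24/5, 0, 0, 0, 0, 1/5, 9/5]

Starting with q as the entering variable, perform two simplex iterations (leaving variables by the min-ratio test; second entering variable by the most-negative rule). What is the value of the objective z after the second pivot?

Ratio test on column q — row 1: (131/5)/(14/5) = 131/14; row 2: entry -1/5 ≤ 0; row 3: (113/5)/(17/5) = 113/17; row 4: (9/5)/(1/5) = 9. Minimum is 113/17 at row 3 (w3 leaves); pivot element 17/5.
Pivot on row 3; the z-row RHS becomes 9/5 − (-24/5)·(113/17) = 573/17.
Next entering variable (most negative z-row entry -11/17): w4.
Ratio test on column w4 — row 1: (129/17)/(5/17) = 129/5; row 2: entry -4/17 ≤ 0; row 3: entry -3/17 ≤ 0; row 4: (8/17)/(4/17) = 2. Minimum is 2 at row 4 (r leaves); pivot element 4/17.
After the second pivot the z-row RHS is 573/17 − (-11/17)·2 = 35.

35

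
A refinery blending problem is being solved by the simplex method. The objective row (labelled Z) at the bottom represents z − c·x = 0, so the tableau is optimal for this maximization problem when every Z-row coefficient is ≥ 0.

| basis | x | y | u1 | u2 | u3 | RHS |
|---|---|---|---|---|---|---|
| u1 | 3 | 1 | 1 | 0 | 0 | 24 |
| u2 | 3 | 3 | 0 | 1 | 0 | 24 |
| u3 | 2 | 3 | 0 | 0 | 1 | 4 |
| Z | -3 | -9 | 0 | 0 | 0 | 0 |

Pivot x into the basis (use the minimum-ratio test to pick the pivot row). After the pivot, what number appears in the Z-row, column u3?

3/2

Ratio test on column x — row 1: 24/3 = 8; row 2: 24/3 = 8; row 3: 4/2 = 2. Minimum is 2 at row 3 (u3 leaves); pivot element 2.
Divide row 3 by 2; eliminate column x from the other rows.
Z-row update in column u3: 0 − (-3)·(1/2) = 3/2.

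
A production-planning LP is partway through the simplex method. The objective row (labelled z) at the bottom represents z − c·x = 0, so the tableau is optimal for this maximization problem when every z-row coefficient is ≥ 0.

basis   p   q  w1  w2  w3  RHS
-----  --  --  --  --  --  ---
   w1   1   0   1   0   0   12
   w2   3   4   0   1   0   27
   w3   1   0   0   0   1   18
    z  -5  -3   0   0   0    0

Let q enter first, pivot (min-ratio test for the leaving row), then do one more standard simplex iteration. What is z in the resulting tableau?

45

Ratio test on column q — row 1: entry 0 ≤ 0; row 2: 27/4 = 27/4; row 3: entry 0 ≤ 0. Minimum is 27/4 at row 2 (w2 leaves); pivot element 4.
Pivot on row 2; the z-row RHS becomes 0 − (-3)·(27/4) = 81/4.
Next entering variable (most negative z-row entry -11/4): p.
Ratio test on column p — row 1: 12/1 = 12; row 2: (27/4)/(3/4) = 9; row 3: 18/1 = 18. Minimum is 9 at row 2 (q leaves); pivot element 3/4.
After the second pivot the z-row RHS is 81/4 − (-11/4)·9 = 45.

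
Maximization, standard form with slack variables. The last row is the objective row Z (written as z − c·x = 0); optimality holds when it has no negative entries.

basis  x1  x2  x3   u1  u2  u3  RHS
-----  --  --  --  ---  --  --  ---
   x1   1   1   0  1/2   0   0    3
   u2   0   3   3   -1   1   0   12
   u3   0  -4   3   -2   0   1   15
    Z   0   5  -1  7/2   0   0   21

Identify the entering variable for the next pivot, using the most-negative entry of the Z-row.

Negative Z-row entries: x3: -1.
The most negative is -1 in column x3, so x3 enters.

x3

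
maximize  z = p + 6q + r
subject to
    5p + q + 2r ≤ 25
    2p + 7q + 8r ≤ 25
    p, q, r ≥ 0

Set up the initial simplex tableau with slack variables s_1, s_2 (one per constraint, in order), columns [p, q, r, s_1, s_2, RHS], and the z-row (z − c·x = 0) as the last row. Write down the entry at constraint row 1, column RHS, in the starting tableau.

25

The RHS of constraint 1 is b_1 = 25.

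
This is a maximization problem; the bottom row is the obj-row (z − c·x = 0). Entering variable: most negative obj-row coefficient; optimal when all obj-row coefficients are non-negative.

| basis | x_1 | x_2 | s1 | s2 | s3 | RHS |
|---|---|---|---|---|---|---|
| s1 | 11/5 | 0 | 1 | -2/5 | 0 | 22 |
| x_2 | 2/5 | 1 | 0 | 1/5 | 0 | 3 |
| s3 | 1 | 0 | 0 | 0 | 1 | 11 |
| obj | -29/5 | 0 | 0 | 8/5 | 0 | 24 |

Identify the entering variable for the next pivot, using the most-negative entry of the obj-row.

x_1

Negative obj-row entries: x_1: -29/5.
The most negative is -29/5 in column x_1, so x_1 enters.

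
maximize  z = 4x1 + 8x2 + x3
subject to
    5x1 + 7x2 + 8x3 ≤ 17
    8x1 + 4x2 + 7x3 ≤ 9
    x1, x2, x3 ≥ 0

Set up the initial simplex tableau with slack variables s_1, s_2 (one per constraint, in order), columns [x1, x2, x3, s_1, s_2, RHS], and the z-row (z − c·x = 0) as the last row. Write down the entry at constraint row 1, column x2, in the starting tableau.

Constraint 1 has coefficient 7 on x2.

7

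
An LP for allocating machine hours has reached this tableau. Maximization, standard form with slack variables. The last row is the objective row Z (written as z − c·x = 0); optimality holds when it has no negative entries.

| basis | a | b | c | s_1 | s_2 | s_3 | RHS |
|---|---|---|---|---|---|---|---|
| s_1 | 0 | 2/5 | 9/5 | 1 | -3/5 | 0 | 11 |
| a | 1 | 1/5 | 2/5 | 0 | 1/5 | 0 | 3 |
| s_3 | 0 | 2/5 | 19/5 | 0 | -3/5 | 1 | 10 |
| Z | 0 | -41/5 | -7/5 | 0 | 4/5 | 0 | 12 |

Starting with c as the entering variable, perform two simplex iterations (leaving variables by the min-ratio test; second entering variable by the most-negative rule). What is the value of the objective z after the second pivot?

115

Ratio test on column c — row 1: 11/(9/5) = 55/9; row 2: 3/(2/5) = 15/2; row 3: 10/(19/5) = 50/19. Minimum is 50/19 at row 3 (s_3 leaves); pivot element 19/5.
Pivot on row 3; the Z-row RHS becomes 12 − (-7/5)·(50/19) = 298/19.
Next entering variable (most negative Z-row entry -153/19): b.
Ratio test on column b — row 1: (119/19)/(4/19) = 119/4; row 2: (37/19)/(3/19) = 37/3; row 3: (50/19)/(2/19) = 25. Minimum is 37/3 at row 2 (a leaves); pivot element 3/19.
After the second pivot the Z-row RHS is 298/19 − (-153/19)·(37/3) = 115.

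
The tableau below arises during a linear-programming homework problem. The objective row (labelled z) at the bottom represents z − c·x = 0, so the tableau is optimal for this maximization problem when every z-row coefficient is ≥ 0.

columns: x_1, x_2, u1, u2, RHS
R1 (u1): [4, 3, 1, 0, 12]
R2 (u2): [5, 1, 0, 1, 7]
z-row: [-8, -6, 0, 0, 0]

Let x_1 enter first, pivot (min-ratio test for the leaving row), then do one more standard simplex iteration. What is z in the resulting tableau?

Ratio test on column x_1 — row 1: 12/4 = 3; row 2: 7/5 = 7/5. Minimum is 7/5 at row 2 (u2 leaves); pivot element 5.
Pivot on row 2; the z-row RHS becomes 0 − (-8)·(7/5) = 56/5.
Next entering variable (most negative z-row entry -22/5): x_2.
Ratio test on column x_2 — row 1: (32/5)/(11/5) = 32/11; row 2: (7/5)/(1/5) = 7. Minimum is 32/11 at row 1 (u1 leaves); pivot element 11/5.
After the second pivot the z-row RHS is 56/5 − (-22/5)·(32/11) = 24.

24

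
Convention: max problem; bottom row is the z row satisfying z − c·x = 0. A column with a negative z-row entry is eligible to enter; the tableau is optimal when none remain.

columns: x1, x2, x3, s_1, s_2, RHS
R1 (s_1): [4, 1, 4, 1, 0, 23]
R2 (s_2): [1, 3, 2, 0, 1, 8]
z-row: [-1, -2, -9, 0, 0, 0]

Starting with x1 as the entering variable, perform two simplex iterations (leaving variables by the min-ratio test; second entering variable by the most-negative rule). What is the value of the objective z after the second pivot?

Ratio test on column x1 — row 1: 23/4 = 23/4; row 2: 8/1 = 8. Minimum is 23/4 at row 1 (s_1 leaves); pivot element 4.
Pivot on row 1; the z-row RHS becomes 0 − (-1)·(23/4) = 23/4.
Next entering variable (most negative z-row entry -8): x3.
Ratio test on column x3 — row 1: (23/4)/1 = 23/4; row 2: (9/4)/1 = 9/4. Minimum is 9/4 at row 2 (s_2 leaves); pivot element 1.
After the second pivot the z-row RHS is 23/4 − (-8)·(9/4) = 95/4.

95/4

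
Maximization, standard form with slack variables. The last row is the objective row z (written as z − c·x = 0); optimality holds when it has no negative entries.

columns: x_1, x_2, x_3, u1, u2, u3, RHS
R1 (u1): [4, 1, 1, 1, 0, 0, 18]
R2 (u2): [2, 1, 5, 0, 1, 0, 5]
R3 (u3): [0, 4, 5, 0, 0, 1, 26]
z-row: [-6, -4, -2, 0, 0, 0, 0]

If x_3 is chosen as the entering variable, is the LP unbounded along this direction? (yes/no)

no

Column x_3 has positive entries in row(s) 1, 2, 3, so the ratio test bounds it — not unbounded.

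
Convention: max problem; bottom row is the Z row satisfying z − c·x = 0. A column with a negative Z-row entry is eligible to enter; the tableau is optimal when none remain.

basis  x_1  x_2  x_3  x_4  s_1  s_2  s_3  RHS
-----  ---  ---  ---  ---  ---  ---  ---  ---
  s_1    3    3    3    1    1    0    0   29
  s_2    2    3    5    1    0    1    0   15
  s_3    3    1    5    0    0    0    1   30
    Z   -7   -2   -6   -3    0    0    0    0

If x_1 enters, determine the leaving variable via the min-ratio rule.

Column x_1 entries and ratios — s_1: 29/3 = 29/3; s_2: 15/2 = 15/2; s_3: 30/3 = 10.
Smallest ratio is 15/2 in the row of s_2, so s_2 leaves.

s_2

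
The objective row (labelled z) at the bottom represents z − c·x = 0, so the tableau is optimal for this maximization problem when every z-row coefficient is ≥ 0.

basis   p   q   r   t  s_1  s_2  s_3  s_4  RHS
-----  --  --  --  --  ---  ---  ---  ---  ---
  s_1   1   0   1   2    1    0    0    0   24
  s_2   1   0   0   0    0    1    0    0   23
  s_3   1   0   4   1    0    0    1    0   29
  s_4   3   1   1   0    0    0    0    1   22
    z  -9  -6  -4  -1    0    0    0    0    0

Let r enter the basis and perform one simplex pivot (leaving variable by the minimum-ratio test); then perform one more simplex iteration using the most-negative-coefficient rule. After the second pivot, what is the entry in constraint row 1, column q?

-3/11

Ratio test on column r — row 1: 24/1 = 24; row 2: entry 0 ≤ 0; row 3: 29/4 = 29/4; row 4: 22/1 = 22. Minimum is 29/4 at row 3 (s_3 leaves); pivot element 4.
Divide row 3 by 4; eliminate column r from the other rows.
Second iteration: most negative z-row entry is -8 in column p, so p enters.
Ratio test on column p — row 1: (67/4)/(3/4) = 67/3; row 2: 23/1 = 23; row 3: (29/4)/(1/4) = 29; row 4: (59/4)/(11/4) = 59/11. Minimum is 59/11 at row 4 (s_4 leaves); pivot element 11/4.
Divide row 4 by 11/4; eliminate column p from the other rows.
After both pivots, the entry at constraint row 1, column q is -3/11.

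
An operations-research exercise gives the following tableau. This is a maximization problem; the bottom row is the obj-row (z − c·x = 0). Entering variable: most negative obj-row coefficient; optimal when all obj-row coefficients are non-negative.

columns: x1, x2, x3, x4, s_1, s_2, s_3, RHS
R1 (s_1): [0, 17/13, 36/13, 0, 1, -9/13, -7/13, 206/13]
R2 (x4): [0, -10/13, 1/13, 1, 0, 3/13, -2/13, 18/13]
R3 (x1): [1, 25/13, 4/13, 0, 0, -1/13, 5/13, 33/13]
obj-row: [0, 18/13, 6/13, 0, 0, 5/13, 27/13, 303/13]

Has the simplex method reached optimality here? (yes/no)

Every obj-row coefficient is ≥ 0, so the tableau is optimal.

yes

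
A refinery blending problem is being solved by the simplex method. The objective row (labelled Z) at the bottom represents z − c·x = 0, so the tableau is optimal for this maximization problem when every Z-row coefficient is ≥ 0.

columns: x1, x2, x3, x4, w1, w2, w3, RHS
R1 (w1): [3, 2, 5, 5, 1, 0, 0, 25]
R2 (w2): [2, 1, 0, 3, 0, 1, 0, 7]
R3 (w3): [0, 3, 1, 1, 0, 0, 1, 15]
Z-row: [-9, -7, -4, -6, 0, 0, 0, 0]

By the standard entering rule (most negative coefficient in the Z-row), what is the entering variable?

x1

Negative Z-row entries: x1: -9, x2: -7, x3: -4, x4: -6.
The most negative is -9 in column x1, so x1 enters.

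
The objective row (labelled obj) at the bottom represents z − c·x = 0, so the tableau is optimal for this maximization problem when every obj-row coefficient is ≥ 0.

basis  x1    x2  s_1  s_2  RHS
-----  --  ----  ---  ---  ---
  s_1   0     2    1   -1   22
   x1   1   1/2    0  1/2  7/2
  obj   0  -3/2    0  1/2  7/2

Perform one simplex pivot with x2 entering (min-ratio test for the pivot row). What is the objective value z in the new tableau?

Ratio test on column x2 — row 1: 22/2 = 11; row 2: (7/2)/(1/2) = 7. Minimum is 7 at row 2 (x1 leaves); pivot element 1/2.
Pivot on row 2; the obj-row RHS becomes 7/2 − (-3/2)·7 = 14.

14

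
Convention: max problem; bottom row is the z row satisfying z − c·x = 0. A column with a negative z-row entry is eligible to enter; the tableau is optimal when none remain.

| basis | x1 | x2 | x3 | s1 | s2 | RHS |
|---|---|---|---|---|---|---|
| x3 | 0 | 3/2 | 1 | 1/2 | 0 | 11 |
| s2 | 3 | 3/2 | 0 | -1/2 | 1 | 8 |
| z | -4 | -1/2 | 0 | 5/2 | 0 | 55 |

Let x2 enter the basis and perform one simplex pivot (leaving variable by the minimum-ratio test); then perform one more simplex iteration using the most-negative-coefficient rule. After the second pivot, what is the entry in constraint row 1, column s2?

Ratio test on column x2 — row 1: 11/(3/2) = 22/3; row 2: 8/(3/2) = 16/3. Minimum is 16/3 at row 2 (s2 leaves); pivot element 3/2.
Divide row 2 by 3/2; eliminate column x2 from the other rows.
Second iteration: most negative z-row entry is -3 in column x1, so x1 enters.
Ratio test on column x1 — row 1: entry -3 ≤ 0; row 2: (16/3)/2 = 8/3. Minimum is 8/3 at row 2 (x2 leaves); pivot element 2.
Divide row 2 by 2; eliminate column x1 from the other rows.
After both pivots, the entry at constraint row 1, column s2 is 0.

0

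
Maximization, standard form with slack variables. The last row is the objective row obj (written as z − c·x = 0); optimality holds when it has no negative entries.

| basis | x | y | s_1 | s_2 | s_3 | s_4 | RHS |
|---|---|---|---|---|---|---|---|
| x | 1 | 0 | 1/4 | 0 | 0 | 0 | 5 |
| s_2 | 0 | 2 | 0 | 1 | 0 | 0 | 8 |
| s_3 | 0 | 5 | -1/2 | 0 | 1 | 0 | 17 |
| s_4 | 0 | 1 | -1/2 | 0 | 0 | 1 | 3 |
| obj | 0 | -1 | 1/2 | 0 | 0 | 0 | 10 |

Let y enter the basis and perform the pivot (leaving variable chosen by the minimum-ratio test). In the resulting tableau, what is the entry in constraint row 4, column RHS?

Ratio test on column y — row 1: entry 0 ≤ 0; row 2: 8/2 = 4; row 3: 17/5 = 17/5; row 4: 3/1 = 3. Minimum is 3 at row 4 (s_4 leaves); pivot element 1.
Divide row 4 by 1; eliminate column y from the other rows.
In the new row 4, the RHS entry is the old entry divided by the pivot: 3/1 = 3.

3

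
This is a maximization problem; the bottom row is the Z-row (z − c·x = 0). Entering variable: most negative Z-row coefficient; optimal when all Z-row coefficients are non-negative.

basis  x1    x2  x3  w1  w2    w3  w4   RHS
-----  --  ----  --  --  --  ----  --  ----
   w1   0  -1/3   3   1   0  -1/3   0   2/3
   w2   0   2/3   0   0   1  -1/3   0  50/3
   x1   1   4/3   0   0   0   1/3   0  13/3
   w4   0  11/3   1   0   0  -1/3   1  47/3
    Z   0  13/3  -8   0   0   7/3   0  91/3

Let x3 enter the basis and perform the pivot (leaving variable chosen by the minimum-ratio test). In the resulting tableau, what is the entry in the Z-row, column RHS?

Ratio test on column x3 — row 1: (2/3)/3 = 2/9; row 2: entry 0 ≤ 0; row 3: entry 0 ≤ 0; row 4: (47/3)/1 = 47/3. Minimum is 2/9 at row 1 (w1 leaves); pivot element 3.
Divide row 1 by 3; eliminate column x3 from the other rows.
Z-row update in column RHS: 91/3 − (-8)·(2/9) = 289/9.

289/9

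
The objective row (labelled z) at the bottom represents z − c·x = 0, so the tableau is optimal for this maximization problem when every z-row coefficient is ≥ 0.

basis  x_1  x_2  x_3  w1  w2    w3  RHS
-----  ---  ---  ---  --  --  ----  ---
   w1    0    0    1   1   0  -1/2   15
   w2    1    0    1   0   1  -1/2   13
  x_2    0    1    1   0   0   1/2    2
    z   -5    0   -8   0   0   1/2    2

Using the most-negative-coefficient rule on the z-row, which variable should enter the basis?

x_3

Negative z-row entries: x_1: -5, x_3: -8.
The most negative is -8 in column x_3, so x_3 enters.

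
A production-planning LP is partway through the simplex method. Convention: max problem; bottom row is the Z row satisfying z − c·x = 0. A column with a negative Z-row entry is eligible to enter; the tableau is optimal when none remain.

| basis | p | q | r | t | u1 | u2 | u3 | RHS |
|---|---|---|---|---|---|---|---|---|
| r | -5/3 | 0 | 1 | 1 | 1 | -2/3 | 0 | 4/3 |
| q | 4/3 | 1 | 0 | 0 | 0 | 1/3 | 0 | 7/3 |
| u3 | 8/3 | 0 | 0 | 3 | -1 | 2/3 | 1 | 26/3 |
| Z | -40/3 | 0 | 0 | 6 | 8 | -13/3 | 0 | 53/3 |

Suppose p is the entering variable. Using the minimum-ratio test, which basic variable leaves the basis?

Column p entries and ratios — r: -5/3 ≤ 0, skip; q: (7/3)/(4/3) = 7/4; u3: (26/3)/(8/3) = 13/4.
Smallest ratio is 7/4 in the row of q, so q leaves.

q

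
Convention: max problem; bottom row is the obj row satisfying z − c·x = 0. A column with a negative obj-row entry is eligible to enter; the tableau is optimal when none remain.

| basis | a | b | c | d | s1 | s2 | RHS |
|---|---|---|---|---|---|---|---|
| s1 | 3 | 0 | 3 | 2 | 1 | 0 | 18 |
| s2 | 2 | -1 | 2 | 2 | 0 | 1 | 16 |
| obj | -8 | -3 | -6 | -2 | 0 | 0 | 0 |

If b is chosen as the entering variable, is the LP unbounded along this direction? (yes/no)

Every constraint-row entry in column b is ≤ 0, so increasing b is unbounded.

yes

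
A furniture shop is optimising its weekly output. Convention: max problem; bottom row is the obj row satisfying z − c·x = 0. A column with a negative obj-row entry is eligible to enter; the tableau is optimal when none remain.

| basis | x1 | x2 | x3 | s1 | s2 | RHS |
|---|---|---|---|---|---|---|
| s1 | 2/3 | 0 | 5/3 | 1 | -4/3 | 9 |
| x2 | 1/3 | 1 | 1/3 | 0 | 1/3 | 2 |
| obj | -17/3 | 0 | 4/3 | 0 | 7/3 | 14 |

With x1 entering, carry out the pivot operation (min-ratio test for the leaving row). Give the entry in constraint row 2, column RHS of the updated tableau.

6

Ratio test on column x1 — row 1: 9/(2/3) = 27/2; row 2: 2/(1/3) = 6. Minimum is 6 at row 2 (x2 leaves); pivot element 1/3.
Divide row 2 by 1/3; eliminate column x1 from the other rows.
In the new row 2, the RHS entry is the old entry divided by the pivot: 2/(1/3) = 6.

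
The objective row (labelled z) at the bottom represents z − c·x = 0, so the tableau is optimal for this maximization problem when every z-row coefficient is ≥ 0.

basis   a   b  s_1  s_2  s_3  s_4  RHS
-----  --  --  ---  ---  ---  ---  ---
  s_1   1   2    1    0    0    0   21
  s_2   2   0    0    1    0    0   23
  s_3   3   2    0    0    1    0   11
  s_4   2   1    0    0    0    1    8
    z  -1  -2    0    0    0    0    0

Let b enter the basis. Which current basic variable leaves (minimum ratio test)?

s_3

Column b entries and ratios — s_1: 21/2 = 21/2; s_2: 0 ≤ 0, skip; s_3: 11/2 = 11/2; s_4: 8/1 = 8.
Smallest ratio is 11/2 in the row of s_3, so s_3 leaves.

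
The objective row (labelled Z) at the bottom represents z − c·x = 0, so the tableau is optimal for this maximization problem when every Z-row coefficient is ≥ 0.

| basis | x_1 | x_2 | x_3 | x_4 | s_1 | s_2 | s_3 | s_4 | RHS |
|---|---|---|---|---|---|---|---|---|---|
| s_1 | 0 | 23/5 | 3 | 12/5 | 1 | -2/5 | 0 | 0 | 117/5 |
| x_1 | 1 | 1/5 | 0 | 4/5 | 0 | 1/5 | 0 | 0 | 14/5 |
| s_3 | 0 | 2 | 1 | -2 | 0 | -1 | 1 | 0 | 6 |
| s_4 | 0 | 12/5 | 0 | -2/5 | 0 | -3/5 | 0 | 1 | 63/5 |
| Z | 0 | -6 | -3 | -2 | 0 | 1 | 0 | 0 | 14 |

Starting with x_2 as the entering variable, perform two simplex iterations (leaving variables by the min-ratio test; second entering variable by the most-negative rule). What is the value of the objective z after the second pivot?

Ratio test on column x_2 — row 1: (117/5)/(23/5) = 117/23; row 2: (14/5)/(1/5) = 14; row 3: 6/2 = 3; row 4: (63/5)/(12/5) = 21/4. Minimum is 3 at row 3 (s_3 leaves); pivot element 2.
Pivot on row 3; the Z-row RHS becomes 14 − (-6)·3 = 32.
Next entering variable (most negative Z-row entry -8): x_4.
Ratio test on column x_4 — row 1: (48/5)/7 = 48/35; row 2: (11/5)/1 = 11/5; row 3: entry -1 ≤ 0; row 4: (27/5)/2 = 27/10. Minimum is 48/35 at row 1 (s_1 leaves); pivot element 7.
After the second pivot the Z-row RHS is 32 − (-8)·(48/35) = 1504/35.

1504/35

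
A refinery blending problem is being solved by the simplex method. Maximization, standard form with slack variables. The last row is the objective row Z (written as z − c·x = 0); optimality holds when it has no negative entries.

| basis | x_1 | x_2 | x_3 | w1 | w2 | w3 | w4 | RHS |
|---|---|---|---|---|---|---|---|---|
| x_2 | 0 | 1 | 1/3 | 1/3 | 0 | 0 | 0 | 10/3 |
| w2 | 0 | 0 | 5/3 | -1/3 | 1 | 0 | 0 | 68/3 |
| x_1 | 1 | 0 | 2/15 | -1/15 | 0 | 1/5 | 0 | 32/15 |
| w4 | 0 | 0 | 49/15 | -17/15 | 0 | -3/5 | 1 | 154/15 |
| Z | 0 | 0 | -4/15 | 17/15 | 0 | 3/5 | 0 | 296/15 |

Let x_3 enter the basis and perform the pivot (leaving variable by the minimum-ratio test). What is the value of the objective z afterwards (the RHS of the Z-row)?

Ratio test on column x_3 — row 1: (10/3)/(1/3) = 10; row 2: (68/3)/(5/3) = 68/5; row 3: (32/15)/(2/15) = 16; row 4: (154/15)/(49/15) = 22/7. Minimum is 22/7 at row 4 (w4 leaves); pivot element 49/15.
Pivot on row 4; the Z-row RHS becomes 296/15 − (-4/15)·(22/7) = 144/7.

144/7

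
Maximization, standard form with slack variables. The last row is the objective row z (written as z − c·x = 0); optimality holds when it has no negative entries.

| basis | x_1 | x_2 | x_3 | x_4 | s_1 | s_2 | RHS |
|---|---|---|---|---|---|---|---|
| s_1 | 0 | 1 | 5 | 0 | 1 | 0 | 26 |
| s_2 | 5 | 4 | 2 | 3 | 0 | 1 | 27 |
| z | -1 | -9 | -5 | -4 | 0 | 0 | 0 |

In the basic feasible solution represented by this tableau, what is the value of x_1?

0

x_1 is not in the basis, so in the current basic feasible solution x_1 = 0.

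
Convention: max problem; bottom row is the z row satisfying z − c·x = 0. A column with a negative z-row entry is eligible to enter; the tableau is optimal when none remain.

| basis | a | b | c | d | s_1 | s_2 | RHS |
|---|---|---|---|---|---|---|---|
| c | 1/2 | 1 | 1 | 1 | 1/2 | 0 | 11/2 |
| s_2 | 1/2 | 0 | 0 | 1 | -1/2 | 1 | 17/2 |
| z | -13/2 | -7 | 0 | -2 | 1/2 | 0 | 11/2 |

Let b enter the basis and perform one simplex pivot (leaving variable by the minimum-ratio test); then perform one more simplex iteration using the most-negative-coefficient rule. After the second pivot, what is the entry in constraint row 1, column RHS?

11

Ratio test on column b — row 1: (11/2)/1 = 11/2; row 2: entry 0 ≤ 0. Minimum is 11/2 at row 1 (c leaves); pivot element 1.
Divide row 1 by 1; eliminate column b from the other rows.
Second iteration: most negative z-row entry is -3 in column a, so a enters.
Ratio test on column a — row 1: (11/2)/(1/2) = 11; row 2: (17/2)/(1/2) = 17. Minimum is 11 at row 1 (b leaves); pivot element 1/2.
Divide row 1 by 1/2; eliminate column a from the other rows.
After both pivots, the entry at constraint row 1, column RHS is 11.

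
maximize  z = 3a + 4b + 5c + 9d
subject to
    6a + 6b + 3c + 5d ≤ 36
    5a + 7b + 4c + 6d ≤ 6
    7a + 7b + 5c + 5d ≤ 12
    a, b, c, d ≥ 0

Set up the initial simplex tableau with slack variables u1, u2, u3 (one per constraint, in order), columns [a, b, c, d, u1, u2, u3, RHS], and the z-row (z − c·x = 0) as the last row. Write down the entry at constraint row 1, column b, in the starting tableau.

Constraint 1 has coefficient 6 on b.

6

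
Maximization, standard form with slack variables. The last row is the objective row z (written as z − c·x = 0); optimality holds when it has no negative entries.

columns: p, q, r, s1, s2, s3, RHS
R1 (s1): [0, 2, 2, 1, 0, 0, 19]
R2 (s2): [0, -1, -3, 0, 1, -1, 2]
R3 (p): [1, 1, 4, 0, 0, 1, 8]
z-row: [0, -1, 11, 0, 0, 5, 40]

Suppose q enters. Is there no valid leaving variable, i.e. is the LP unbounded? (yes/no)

Column q has positive entries in row(s) 1, 3, so the ratio test bounds it — not unbounded.

no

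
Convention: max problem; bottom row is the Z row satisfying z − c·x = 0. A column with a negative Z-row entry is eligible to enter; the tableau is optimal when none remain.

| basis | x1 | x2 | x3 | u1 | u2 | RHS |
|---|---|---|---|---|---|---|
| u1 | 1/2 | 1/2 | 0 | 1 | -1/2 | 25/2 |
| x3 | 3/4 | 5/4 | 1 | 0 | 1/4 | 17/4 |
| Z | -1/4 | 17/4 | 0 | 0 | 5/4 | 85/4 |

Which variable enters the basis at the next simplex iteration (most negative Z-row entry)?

Negative Z-row entries: x1: -1/4.
The most negative is -1/4 in column x1, so x1 enters.

x1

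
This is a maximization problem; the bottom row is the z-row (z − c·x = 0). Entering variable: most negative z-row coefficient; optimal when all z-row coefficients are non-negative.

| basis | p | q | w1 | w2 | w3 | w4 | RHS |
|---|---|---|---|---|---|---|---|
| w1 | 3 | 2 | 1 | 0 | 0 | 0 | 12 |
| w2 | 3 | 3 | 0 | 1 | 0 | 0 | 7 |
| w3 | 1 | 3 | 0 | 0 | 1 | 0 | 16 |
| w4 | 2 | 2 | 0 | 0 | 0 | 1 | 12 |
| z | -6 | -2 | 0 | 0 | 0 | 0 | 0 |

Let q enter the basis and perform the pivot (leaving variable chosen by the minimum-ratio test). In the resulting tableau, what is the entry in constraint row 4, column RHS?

Ratio test on column q — row 1: 12/2 = 6; row 2: 7/3 = 7/3; row 3: 16/3 = 16/3; row 4: 12/2 = 6. Minimum is 7/3 at row 2 (w2 leaves); pivot element 3.
Divide row 2 by 3; eliminate column q from the other rows.
Row 4 update in column RHS: 12 − 2·(7/3) = 22/3.

22/3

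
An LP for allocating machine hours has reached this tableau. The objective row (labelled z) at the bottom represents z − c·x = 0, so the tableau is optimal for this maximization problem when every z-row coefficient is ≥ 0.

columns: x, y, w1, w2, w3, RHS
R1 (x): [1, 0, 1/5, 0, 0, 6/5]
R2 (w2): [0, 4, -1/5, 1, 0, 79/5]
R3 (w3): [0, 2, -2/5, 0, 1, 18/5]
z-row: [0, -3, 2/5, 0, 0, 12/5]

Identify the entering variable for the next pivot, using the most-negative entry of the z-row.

y

Negative z-row entries: y: -3.
The most negative is -3 in column y, so y enters.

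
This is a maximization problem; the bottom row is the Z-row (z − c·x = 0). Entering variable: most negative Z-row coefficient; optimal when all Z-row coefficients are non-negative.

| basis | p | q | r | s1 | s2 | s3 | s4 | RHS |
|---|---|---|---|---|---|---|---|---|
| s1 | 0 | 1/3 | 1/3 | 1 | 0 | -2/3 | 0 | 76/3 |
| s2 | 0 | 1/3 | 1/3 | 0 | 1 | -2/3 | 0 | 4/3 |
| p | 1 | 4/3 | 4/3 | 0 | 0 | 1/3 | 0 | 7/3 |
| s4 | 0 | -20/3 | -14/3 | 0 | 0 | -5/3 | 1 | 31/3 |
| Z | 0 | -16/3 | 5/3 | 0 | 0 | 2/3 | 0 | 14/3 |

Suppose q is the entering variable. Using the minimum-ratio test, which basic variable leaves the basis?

Column q entries and ratios — s1: (76/3)/(1/3) = 76; s2: (4/3)/(1/3) = 4; p: (7/3)/(4/3) = 7/4; s4: -20/3 ≤ 0, skip.
Smallest ratio is 7/4 in the row of p, so p leaves.

p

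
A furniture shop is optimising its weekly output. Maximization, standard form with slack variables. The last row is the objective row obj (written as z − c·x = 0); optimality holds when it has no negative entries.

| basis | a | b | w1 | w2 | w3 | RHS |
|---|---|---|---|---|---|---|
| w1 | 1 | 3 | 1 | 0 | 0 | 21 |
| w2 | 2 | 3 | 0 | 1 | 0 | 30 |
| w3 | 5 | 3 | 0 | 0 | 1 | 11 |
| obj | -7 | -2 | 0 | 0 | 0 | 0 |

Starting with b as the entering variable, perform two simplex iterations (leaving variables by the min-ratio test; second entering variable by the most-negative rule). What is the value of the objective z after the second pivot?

77/5

Ratio test on column b — row 1: 21/3 = 7; row 2: 30/3 = 10; row 3: 11/3 = 11/3. Minimum is 11/3 at row 3 (w3 leaves); pivot element 3.
Pivot on row 3; the obj-row RHS becomes 0 − (-2)·(11/3) = 22/3.
Next entering variable (most negative obj-row entry -11/3): a.
Ratio test on column a — row 1: entry -4 ≤ 0; row 2: entry -3 ≤ 0; row 3: (11/3)/(5/3) = 11/5. Minimum is 11/5 at row 3 (b leaves); pivot element 5/3.
After the second pivot the obj-row RHS is 22/3 − (-11/3)·(11/5) = 77/5.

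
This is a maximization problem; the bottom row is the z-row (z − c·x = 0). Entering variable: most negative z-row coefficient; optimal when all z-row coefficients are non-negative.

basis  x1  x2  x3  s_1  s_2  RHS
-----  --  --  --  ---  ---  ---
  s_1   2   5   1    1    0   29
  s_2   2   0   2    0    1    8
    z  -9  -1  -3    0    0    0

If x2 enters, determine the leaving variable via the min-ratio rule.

Column x2 entries and ratios — s_1: 29/5 = 29/5; s_2: 0 ≤ 0, skip.
Smallest ratio is 29/5 in the row of s_1, so s_1 leaves.

s_1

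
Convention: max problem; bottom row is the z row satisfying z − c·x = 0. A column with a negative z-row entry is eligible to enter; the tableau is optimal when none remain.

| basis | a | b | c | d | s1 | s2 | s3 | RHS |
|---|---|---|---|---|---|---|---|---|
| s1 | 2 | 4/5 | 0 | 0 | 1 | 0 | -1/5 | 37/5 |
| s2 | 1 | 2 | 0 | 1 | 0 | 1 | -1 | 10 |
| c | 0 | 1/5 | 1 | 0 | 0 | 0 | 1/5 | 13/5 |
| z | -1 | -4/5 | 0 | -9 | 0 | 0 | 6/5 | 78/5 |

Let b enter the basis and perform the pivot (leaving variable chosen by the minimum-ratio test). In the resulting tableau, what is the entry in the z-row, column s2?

2/5

Ratio test on column b — row 1: (37/5)/(4/5) = 37/4; row 2: 10/2 = 5; row 3: (13/5)/(1/5) = 13. Minimum is 5 at row 2 (s2 leaves); pivot element 2.
Divide row 2 by 2; eliminate column b from the other rows.
z-row update in column s2: 0 − (-4/5)·(1/2) = 2/5.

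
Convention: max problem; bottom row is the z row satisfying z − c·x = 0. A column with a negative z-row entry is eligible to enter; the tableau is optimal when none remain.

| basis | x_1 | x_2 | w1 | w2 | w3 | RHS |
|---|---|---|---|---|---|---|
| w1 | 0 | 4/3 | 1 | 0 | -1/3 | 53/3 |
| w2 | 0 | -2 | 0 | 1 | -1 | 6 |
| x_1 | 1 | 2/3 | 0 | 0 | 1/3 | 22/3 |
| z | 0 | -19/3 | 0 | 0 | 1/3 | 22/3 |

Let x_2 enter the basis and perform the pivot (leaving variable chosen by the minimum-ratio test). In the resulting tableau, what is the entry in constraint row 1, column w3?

-1

Ratio test on column x_2 — row 1: (53/3)/(4/3) = 53/4; row 2: entry -2 ≤ 0; row 3: (22/3)/(2/3) = 11. Minimum is 11 at row 3 (x_1 leaves); pivot element 2/3.
Divide row 3 by 2/3; eliminate column x_2 from the other rows.
Row 1 update in column w3: -1/3 − (4/3)·(1/2) = -1.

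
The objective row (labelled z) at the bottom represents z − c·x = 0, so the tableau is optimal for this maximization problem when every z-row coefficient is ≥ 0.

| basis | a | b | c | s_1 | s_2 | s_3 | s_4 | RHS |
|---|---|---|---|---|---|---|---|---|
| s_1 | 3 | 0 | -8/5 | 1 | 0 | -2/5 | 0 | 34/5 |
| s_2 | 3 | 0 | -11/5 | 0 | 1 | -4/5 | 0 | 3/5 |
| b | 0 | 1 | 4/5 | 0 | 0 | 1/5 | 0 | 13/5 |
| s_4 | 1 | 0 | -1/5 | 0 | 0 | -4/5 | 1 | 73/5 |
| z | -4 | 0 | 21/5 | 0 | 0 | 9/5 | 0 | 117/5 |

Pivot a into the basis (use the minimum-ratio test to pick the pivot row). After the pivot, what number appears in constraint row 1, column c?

3/5

Ratio test on column a — row 1: (34/5)/3 = 34/15; row 2: (3/5)/3 = 1/5; row 3: entry 0 ≤ 0; row 4: (73/5)/1 = 73/5. Minimum is 1/5 at row 2 (s_2 leaves); pivot element 3.
Divide row 2 by 3; eliminate column a from the other rows.
Row 1 update in column c: -8/5 − 3·(-11/15) = 3/5.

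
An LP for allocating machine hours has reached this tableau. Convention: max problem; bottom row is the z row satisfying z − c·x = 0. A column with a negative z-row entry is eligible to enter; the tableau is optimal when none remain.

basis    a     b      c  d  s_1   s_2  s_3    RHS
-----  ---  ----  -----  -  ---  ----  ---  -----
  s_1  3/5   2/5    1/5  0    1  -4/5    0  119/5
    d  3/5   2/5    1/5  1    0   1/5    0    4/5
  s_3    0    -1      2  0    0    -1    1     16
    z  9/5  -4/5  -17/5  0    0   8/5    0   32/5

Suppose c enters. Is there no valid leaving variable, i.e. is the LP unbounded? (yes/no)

no

Column c has positive entries in row(s) 1, 2, 3, so the ratio test bounds it — not unbounded.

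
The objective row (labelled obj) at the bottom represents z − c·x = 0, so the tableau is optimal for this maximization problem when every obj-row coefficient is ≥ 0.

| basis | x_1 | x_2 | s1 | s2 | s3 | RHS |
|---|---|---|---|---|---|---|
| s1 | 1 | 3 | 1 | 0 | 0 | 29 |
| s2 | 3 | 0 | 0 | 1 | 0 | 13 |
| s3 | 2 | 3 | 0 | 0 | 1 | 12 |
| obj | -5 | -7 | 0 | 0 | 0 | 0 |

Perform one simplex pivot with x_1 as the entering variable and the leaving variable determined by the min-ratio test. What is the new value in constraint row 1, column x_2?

3

Ratio test on column x_1 — row 1: 29/1 = 29; row 2: 13/3 = 13/3; row 3: 12/2 = 6. Minimum is 13/3 at row 2 (s2 leaves); pivot element 3.
Divide row 2 by 3; eliminate column x_1 from the other rows.
Row 1 update in column x_2: 3 − 1·0 = 3.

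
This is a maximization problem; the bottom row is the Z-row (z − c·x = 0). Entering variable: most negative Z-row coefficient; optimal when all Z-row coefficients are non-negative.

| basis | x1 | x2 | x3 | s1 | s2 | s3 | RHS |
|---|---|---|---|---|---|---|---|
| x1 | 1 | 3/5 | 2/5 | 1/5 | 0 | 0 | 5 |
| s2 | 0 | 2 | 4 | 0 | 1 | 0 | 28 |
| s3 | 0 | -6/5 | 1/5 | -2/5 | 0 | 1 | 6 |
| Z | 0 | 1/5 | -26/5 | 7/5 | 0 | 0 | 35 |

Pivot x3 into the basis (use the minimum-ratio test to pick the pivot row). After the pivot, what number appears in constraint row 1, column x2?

Ratio test on column x3 — row 1: 5/(2/5) = 25/2; row 2: 28/4 = 7; row 3: 6/(1/5) = 30. Minimum is 7 at row 2 (s2 leaves); pivot element 4.
Divide row 2 by 4; eliminate column x3 from the other rows.
Row 1 update in column x2: 3/5 − (2/5)·(1/2) = 2/5.

2/5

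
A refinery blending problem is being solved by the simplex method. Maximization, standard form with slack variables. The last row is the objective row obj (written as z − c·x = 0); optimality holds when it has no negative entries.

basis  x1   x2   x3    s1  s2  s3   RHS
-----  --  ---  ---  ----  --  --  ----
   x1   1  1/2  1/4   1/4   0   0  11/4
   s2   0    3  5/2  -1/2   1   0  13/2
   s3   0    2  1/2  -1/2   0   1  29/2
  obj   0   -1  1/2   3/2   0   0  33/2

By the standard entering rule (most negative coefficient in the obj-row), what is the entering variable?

x2

Negative obj-row entries: x2: -1.
The most negative is -1 in column x2, so x2 enters.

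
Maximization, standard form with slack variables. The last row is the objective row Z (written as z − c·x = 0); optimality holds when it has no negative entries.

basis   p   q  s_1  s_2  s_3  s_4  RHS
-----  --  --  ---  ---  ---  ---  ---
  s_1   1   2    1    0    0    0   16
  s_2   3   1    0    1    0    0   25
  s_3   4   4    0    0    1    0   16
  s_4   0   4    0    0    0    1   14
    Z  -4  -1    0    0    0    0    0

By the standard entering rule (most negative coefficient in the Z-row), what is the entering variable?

Negative Z-row entries: p: -4, q: -1.
The most negative is -4 in column p, so p enters.

p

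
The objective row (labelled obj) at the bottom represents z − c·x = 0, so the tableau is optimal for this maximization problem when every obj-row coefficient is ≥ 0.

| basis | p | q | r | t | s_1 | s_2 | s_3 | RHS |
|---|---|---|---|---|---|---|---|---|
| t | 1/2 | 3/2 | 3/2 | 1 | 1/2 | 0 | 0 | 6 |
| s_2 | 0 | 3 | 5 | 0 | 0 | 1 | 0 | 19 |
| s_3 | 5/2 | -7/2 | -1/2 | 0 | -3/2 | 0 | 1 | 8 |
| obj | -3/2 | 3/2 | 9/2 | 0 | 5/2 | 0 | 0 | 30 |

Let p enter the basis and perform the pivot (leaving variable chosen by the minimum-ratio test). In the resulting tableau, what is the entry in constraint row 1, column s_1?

Ratio test on column p — row 1: 6/(1/2) = 12; row 2: entry 0 ≤ 0; row 3: 8/(5/2) = 16/5. Minimum is 16/5 at row 3 (s_3 leaves); pivot element 5/2.
Divide row 3 by 5/2; eliminate column p from the other rows.
Row 1 update in column s_1: 1/2 − (1/2)·(-3/5) = 4/5.

4/5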